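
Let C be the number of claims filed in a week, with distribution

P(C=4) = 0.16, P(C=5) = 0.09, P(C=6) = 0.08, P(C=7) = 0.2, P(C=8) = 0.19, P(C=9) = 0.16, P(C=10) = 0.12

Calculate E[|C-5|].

2.45

E[|C-5|] = Σ |c-5|·P(C=c)
 = 1·0.16 + 0·0.09 + 1·0.08 + 2·0.2 + 3·0.19 + 4·0.16 + 5·0.12
 = 0.16 + 0 + 0.08 + 0.4 + 0.57 + 0.64 + 0.6
 = 2.45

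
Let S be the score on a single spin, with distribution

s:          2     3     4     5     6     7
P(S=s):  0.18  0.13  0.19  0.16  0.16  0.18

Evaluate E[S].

E[S] = Σ s·P(S=s)
 = 2·0.18 + 3·0.13 + 4·0.19 + 5·0.16 + 6·0.16 + 7·0.18
 = 0.36 + 0.39 + 0.76 + 0.8 + 0.96 + 1.26
 = 4.53

4.53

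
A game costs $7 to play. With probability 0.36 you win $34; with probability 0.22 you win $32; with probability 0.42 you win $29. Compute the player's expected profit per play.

24.46

E[payout] = 34·0.36 + 32·0.22 + 29·0.42
 = 12.24 + 7.04 + 12.18
 = 31.46
Net = 31.46 - 7 = 24.46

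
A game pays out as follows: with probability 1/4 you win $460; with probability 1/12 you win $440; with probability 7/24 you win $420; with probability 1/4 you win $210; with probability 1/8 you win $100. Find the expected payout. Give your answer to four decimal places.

339.1667

E[payout] = 460·1/4 + 440·1/12 + 420·7/24 + 210·1/4 + 100·1/8
 = 115 + 110/3 + 245/2 + 105/2 + 25/2
 = 2035/6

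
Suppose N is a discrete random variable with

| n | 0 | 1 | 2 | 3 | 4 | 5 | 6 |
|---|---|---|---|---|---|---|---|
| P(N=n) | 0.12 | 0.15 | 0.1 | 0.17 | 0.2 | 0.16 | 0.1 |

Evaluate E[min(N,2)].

E[min(N,2)] = Σ min(n,2)·P(N=n)
 = 0·0.12 + 1·0.15 + 2·0.1 + 2·0.17 + 2·0.2 + 2·0.16 + 2·0.1
 = 0 + 0.15 + 0.2 + 0.34 + 0.4 + 0.32 + 0.2
 = 1.61

1.61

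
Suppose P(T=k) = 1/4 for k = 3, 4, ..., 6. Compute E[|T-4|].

E[|T-4|] = Σ |t-4|·P(T=t)
 = 1·1/4 + 0·1/4 + 1·1/4 + 2·1/4
 = 1/4 + 0 + 1/4 + 1/2
 = 1

1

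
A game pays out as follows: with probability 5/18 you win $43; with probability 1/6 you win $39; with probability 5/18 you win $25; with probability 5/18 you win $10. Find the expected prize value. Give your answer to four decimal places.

E[payout] = 43·5/18 + 39·1/6 + 25·5/18 + 10·5/18
 = 215/18 + 13/2 + 125/18 + 25/9
 = 169/6

28.1667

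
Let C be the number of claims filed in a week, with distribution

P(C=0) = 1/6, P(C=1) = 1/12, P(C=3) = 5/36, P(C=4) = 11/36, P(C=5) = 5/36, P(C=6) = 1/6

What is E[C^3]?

E[C^3] = Σ c^3·P(C=c)
 = 0·1/6 + 1·1/12 + 27·5/36 + 64·11/36 + 125·5/36 + 216·1/6
 = 0 + 1/12 + 15/4 + 176/9 + 625/36 + 36
 = 307/4

76.75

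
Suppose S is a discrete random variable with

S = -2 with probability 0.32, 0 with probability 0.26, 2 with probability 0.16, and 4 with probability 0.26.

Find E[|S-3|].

2.8

E[|S-3|] = Σ |s-3|·P(S=s)
 = 5·0.32 + 3·0.26 + 1·0.16 + 1·0.26
 = 1.6 + 0.78 + 0.16 + 0.26
 = 2.8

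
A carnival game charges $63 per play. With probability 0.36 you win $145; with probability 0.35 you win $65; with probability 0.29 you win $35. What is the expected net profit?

22.1

E[payout] = 145·0.36 + 65·0.35 + 35·0.29
 = 52.2 + 22.75 + 10.15
 = 85.1
Net = 85.1 - 63 = 22.1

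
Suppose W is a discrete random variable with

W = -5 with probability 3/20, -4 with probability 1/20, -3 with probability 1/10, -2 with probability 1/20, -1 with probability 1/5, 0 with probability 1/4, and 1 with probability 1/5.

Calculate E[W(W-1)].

7.4

E[W(W-1)] = Σ w(w-1)·P(W=w)
 = 30·3/20 + 20·1/20 + 12·1/10 + 6·1/20 + 2·1/5 + 0·1/4 + 0·1/5
 = 9/2 + 1 + 6/5 + 3/10 + 2/5 + 0 + 0
 = 37/5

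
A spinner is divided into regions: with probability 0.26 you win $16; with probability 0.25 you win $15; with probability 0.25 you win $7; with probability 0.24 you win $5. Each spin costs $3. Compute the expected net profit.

7.86

E[payout] = 16·0.26 + 15·0.25 + 7·0.25 + 5·0.24
 = 4.16 + 3.75 + 1.75 + 1.2
 = 10.86
Net = 10.86 - 3 = 7.86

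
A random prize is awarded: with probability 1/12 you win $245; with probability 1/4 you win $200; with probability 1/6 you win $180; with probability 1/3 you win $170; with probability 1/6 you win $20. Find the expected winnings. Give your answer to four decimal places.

160.4167

E[payout] = 245·1/12 + 200·1/4 + 180·1/6 + 170·1/3 + 20·1/6
 = 245/12 + 50 + 30 + 170/3 + 10/3
 = 1925/12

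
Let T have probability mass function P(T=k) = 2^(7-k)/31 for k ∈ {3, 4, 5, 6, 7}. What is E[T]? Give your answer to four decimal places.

E[T] = Σ t·P(T=t)
 = 3·16/31 + 4·8/31 + 5·4/31 + 6·2/31 + 7·1/31
 = 48/31 + 32/31 + 20/31 + 12/31 + 7/31
 = 119/31

3.8387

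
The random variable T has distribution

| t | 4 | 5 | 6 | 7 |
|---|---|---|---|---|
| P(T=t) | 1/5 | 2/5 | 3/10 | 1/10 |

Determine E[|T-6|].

E[|T-6|] = Σ |t-6|·P(T=t)
 = 2·1/5 + 1·2/5 + 0·3/10 + 1·1/10
 = 2/5 + 2/5 + 0 + 1/10
 = 9/10

0.9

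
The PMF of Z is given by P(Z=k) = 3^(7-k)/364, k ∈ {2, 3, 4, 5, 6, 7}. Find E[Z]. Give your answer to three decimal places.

E[Z] = Σ z·P(Z=z)
 = 2·243/364 + 3·81/364 + 4·27/364 + 5·9/364 + 6·3/364 + 7·1/364
 = 243/182 + 243/364 + 27/91 + 45/364 + 9/182 + 1/52
 = 907/364

2.492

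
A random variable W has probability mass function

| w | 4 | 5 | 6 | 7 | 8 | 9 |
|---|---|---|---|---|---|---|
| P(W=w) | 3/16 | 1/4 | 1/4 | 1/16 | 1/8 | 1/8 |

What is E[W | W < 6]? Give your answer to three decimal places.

4.571

P(W < 6) = 3/16 + 1/4 = 7/16.
E[W | W < 6] = [4·3/16 + 5·1/4] / (7/16)
 = 2 / (7/16)
 = 32/7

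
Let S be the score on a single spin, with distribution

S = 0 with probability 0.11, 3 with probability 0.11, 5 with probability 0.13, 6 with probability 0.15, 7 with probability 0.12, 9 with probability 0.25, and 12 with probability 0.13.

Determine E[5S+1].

33.65

E[5S+1] = Σ (5s+1)·P(S=s)
 = 1·0.11 + 16·0.11 + 26·0.13 + 31·0.15 + 36·0.12 + 46·0.25 + 61·0.13
 = 0.11 + 1.76 + 3.38 + 4.65 + 4.32 + 11.5 + 7.93
 = 33.65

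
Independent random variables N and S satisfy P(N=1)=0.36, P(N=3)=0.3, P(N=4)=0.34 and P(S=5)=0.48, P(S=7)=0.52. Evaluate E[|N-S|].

3.42

E[|N-S|] = Σ_n Σ_s |n-s| · P(N=n)P(S=s)
 = 4·0.1728 + 6·0.1872 + 2·0.144 + 4·0.156 + 1·0.1632 + 3·0.1768
 = 0.6912 + 1.1232 + 0.288 + 0.624 + 0.1632 + 0.5304
 = 3.42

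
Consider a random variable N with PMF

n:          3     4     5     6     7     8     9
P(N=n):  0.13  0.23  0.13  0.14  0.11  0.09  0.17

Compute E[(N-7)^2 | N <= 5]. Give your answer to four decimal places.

P(N <= 5) = 0.13 + 0.23 + 0.13 = 0.49.
E[(N-7)^2 | N <= 5] = [16·0.13 + 9·0.23 + 4·0.13] / 0.49
 = 4.67 / 0.49
 = 467/49

9.5306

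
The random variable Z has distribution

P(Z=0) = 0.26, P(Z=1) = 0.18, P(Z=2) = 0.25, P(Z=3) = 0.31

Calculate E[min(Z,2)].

1.3

E[min(Z,2)] = Σ min(z,2)·P(Z=z)
 = 0·0.26 + 1·0.18 + 2·0.25 + 2·0.31
 = 0 + 0.18 + 0.5 + 0.62
 = 1.3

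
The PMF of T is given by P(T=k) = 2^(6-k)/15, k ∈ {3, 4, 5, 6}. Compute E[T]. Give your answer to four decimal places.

E[T] = Σ t·P(T=t)
 = 3·8/15 + 4·4/15 + 5·2/15 + 6·1/15
 = 8/5 + 16/15 + 2/3 + 2/5
 = 56/15

3.7333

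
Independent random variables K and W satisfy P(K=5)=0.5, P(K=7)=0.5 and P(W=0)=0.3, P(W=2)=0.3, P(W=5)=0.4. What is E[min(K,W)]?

2.6

E[min(K,W)] = Σ_k Σ_w min(k,w) · P(K=k)P(W=w)
 = 0·0.15 + 2·0.15 + 5·0.2 + 0·0.15 + 2·0.15 + 5·0.2
 = 0 + 0.3 + 1 + 0 + 0.3 + 1
 = 2.6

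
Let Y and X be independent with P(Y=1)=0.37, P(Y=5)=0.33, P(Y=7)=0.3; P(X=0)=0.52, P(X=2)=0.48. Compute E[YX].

E[YX] = Σ_y Σ_x yx · P(Y=y)P(X=x)
 = 0·0.1924 + 2·0.1776 + 0·0.1716 + 10·0.1584 + 0·0.156 + 14·0.144
 = 0 + 0.3552 + 0 + 1.584 + 0 + 2.016
 = 3.9552

3.9552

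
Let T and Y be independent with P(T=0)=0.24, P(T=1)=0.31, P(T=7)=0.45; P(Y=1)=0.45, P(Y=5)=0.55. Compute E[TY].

11.072

E[TY] = Σ_t Σ_y ty · P(T=t)P(Y=y)
 = 0·0.108 + 0·0.132 + 1·0.1395 + 5·0.1705 + 7·0.2025 + 35·0.2475
 = 0 + 0 + 0.1395 + 0.8525 + 1.4175 + 8.6625
 = 11.072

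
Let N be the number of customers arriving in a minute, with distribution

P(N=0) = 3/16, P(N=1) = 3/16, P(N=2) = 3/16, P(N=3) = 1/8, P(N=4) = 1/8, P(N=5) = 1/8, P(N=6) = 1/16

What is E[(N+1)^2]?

E[(N+1)^2] = Σ (n+1)^2·P(N=n)
 = 1·3/16 + 4·3/16 + 9·3/16 + 16·1/8 + 25·1/8 + 36·1/8 + 49·1/16
 = 3/16 + 3/4 + 27/16 + 2 + 25/8 + 9/2 + 49/16
 = 245/16

15.3125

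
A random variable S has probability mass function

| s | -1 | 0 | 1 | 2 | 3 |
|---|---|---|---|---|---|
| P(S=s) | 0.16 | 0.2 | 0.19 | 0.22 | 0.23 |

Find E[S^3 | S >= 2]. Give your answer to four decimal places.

17.7111

P(S >= 2) = 0.22 + 0.23 = 0.45.
E[S^3 | S >= 2] = [8·0.22 + 27·0.23] / 0.45
 = 7.97 / 0.45
 = 797/45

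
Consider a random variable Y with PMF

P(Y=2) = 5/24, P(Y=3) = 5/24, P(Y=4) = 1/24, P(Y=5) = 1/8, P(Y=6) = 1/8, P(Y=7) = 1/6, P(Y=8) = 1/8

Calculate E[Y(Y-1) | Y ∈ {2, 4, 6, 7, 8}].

P(Y ∈ {2, 4, 6, 7, 8}) = 5/24 + 1/24 + 1/8 + 1/6 + 1/8 = 2/3.
E[Y(Y-1) | Y ∈ {2, 4, 6, 7, 8}] = [2·5/24 + 12·1/24 + 30·1/8 + 42·1/6 + 56·1/8] / (2/3)
 = 56/3 / (2/3)
 = 28

28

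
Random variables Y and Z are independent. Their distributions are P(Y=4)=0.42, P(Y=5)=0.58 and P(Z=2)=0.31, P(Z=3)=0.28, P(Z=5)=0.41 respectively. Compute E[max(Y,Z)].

E[max(Y,Z)] = Σ_y Σ_z max(y,z) · P(Y=y)P(Z=z)
 = 4·0.1302 + 4·0.1176 + 5·0.1722 + 5·0.1798 + 5·0.1624 + 5·0.2378
 = 0.5208 + 0.4704 + 0.861 + 0.899 + 0.812 + 1.189
 = 4.7522

4.7522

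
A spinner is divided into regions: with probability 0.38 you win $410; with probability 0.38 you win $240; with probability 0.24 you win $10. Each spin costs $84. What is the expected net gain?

E[payout] = 410·0.38 + 240·0.38 + 10·0.24
 = 155.8 + 91.2 + 2.4
 = 249.4
Net = 249.4 - 84 = 165.4

165.4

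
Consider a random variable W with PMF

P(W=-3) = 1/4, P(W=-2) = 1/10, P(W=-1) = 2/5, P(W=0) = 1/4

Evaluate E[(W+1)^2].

1.35

E[(W+1)^2] = Σ (w+1)^2·P(W=w)
 = 4·1/4 + 1·1/10 + 0·2/5 + 1·1/4
 = 1 + 1/10 + 0 + 1/4
 = 27/20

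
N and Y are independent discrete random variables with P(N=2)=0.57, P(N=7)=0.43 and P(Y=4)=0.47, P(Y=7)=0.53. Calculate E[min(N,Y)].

3.5437

E[min(N,Y)] = Σ_n Σ_y min(n,y) · P(N=n)P(Y=y)
 = 2·0.2679 + 2·0.3021 + 4·0.2021 + 7·0.2279
 = 0.5358 + 0.6042 + 0.8084 + 1.5953
 = 3.5437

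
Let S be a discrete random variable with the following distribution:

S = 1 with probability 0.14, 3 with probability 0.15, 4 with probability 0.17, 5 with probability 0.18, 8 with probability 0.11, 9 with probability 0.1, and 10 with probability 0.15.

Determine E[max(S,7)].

7.76

E[max(S,7)] = Σ max(s,7)·P(S=s)
 = 7·0.14 + 7·0.15 + 7·0.17 + 7·0.18 + 8·0.11 + 9·0.1 + 10·0.15
 = 0.98 + 1.05 + 1.19 + 1.26 + 0.88 + 0.9 + 1.5
 = 7.76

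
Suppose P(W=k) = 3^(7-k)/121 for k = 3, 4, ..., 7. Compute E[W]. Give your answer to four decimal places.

3.4793

E[W] = Σ w·P(W=w)
 = 3·81/121 + 4·27/121 + 5·9/121 + 6·3/121 + 7·1/121
 = 243/121 + 108/121 + 45/121 + 18/121 + 7/121
 = 421/121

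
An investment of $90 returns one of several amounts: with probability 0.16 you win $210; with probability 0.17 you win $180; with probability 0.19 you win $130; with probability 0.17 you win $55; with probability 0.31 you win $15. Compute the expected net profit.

E[payout] = 210·0.16 + 180·0.17 + 130·0.19 + 55·0.17 + 15·0.31
 = 33.6 + 30.6 + 24.7 + 9.35 + 4.65
 = 102.9
Net = 102.9 - 90 = 12.9

12.9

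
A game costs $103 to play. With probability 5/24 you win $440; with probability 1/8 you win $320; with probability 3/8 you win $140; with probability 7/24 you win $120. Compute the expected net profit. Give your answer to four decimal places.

E[payout] = 440·5/24 + 320·1/8 + 140·3/8 + 120·7/24
 = 275/3 + 40 + 105/2 + 35
 = 1315/6
Net = 1315/6 - 103 = 697/6

116.1667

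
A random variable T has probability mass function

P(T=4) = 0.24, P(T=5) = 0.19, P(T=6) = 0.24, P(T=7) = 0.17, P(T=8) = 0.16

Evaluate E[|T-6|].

1.16

E[|T-6|] = Σ |t-6|·P(T=t)
 = 2·0.24 + 1·0.19 + 0·0.24 + 1·0.17 + 2·0.16
 = 0.48 + 0.19 + 0 + 0.17 + 0.32
 = 1.16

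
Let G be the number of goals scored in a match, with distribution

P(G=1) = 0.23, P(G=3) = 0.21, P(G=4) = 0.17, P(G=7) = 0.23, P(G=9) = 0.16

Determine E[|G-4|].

E[|G-4|] = Σ |g-4|·P(G=g)
 = 3·0.23 + 1·0.21 + 0·0.17 + 3·0.23 + 5·0.16
 = 0.69 + 0.21 + 0 + 0.69 + 0.8
 = 2.39

2.39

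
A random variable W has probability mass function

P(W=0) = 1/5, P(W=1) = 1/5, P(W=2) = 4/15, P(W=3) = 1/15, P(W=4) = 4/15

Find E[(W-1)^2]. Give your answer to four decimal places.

E[(W-1)^2] = Σ (w-1)^2·P(W=w)
 = 1·1/5 + 0·1/5 + 1·4/15 + 4·1/15 + 9·4/15
 = 1/5 + 0 + 4/15 + 4/15 + 12/5
 = 47/15

3.1333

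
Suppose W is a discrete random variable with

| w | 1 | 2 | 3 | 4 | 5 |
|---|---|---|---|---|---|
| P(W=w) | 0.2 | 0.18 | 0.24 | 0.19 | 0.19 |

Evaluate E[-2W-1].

E[-2W-1] = Σ (-2w-1)·P(W=w)
 = (-3)·0.2 + (-5)·0.18 + (-7)·0.24 + (-9)·0.19 + (-11)·0.19
 = (-0.6) + (-0.9) + (-1.68) + (-1.71) + (-2.09)
 = -6.98

-6.98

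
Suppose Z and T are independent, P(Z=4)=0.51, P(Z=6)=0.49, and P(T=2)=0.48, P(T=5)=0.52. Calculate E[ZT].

E[ZT] = Σ_z Σ_t zt · P(Z=z)P(T=t)
 = 8·0.2448 + 20·0.2652 + 12·0.2352 + 30·0.2548
 = 1.9584 + 5.304 + 2.8224 + 7.644
 = 17.7288

17.7288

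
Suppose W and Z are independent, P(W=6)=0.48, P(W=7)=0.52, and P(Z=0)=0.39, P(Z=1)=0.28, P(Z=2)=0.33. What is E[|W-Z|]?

5.58

E[|W-Z|] = Σ_w Σ_z |w-z| · P(W=w)P(Z=z)
 = 6·0.1872 + 5·0.1344 + 4·0.1584 + 7·0.2028 + 6·0.1456 + 5·0.1716
 = 1.1232 + 0.672 + 0.6336 + 1.4196 + 0.8736 + 0.858
 = 5.58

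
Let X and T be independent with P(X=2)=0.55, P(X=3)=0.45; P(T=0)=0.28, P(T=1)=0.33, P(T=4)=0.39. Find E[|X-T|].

E[|X-T|] = Σ_x Σ_t |x-t| · P(X=x)P(T=t)
 = 2·0.154 + 1·0.1815 + 2·0.2145 + 3·0.126 + 2·0.1485 + 1·0.1755
 = 0.308 + 0.1815 + 0.429 + 0.378 + 0.297 + 0.1755
 = 1.769

1.769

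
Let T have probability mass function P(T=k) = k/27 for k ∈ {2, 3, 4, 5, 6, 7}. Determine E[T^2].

E[T^2] = Σ t^2·P(T=t)
 = 4·2/27 + 9·1/9 + 16·4/27 + 25·5/27 + 36·2/9 + 49·7/27
 = 8/27 + 1 + 64/27 + 125/27 + 8 + 343/27
 = 29

29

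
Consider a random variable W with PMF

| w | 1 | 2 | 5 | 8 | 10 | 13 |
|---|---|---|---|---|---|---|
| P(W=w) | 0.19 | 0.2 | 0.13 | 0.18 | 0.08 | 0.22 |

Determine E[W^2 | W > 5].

P(W > 5) = 0.18 + 0.08 + 0.22 = 0.48.
E[W^2 | W > 5] = [64·0.18 + 100·0.08 + 169·0.22] / 0.48
 = 56.7 / 0.48
 = 945/8

118.125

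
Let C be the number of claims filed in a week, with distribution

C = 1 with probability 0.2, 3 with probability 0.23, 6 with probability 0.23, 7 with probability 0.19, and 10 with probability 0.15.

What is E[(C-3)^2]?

E[(C-3)^2] = Σ (c-3)^2·P(C=c)
 = 4·0.2 + 0·0.23 + 9·0.23 + 16·0.19 + 49·0.15
 = 0.8 + 0 + 2.07 + 3.04 + 7.35
 = 13.26

13.26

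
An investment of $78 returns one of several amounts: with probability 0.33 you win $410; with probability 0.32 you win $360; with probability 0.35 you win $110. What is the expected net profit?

E[payout] = 410·0.33 + 360·0.32 + 110·0.35
 = 135.3 + 115.2 + 38.5
 = 289
Net = 289 - 78 = 211

211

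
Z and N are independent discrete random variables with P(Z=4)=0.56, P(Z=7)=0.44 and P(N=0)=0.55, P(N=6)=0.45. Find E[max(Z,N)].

5.824

E[max(Z,N)] = Σ_z Σ_n max(z,n) · P(Z=z)P(N=n)
 = 4·0.308 + 6·0.252 + 7·0.242 + 7·0.198
 = 1.232 + 1.512 + 1.694 + 1.386
 = 5.824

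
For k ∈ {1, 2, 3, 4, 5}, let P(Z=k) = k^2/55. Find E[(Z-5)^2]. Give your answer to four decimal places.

1.8909

E[(Z-5)^2] = Σ (z-5)^2·P(Z=z)
 = 16·1/55 + 9·4/55 + 4·9/55 + 1·16/55 + 0·5/11
 = 16/55 + 36/55 + 36/55 + 16/55 + 0
 = 104/55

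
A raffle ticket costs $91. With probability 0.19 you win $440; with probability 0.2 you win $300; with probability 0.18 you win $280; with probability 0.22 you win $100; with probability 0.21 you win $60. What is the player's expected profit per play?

E[payout] = 440·0.19 + 300·0.2 + 280·0.18 + 100·0.22 + 60·0.21
 = 83.6 + 60 + 50.4 + 22 + 12.6
 = 228.6
Net = 228.6 - 91 = 137.6

137.6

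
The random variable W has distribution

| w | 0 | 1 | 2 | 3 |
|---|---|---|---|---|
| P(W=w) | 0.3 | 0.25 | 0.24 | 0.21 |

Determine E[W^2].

E[W^2] = Σ w^2·P(W=w)
 = 0·0.3 + 1·0.25 + 4·0.24 + 9·0.21
 = 0 + 0.25 + 0.96 + 1.89
 = 3.1

3.1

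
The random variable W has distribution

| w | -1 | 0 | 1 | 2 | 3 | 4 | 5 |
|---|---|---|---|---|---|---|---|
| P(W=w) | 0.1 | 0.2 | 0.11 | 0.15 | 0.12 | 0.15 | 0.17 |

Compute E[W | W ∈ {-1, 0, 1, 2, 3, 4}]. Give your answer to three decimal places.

1.530

P(W ∈ {-1, 0, 1, 2, 3, 4}) = 0.1 + 0.2 + 0.11 + 0.15 + 0.12 + 0.15 = 0.83.
E[W | W ∈ {-1, 0, 1, 2, 3, 4}] = [(-1)·0.1 + 0·0.2 + 1·0.11 + 2·0.15 + 3·0.12 + 4·0.15] / 0.83
 = 1.27 / 0.83
 = 127/83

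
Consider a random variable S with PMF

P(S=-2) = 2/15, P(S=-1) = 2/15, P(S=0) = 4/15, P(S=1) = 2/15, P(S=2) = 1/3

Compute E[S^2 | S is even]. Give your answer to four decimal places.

2.5455

P(S is even) = 2/15 + 4/15 + 1/3 = 11/15.
E[S^2 | S is even] = [4·2/15 + 0·4/15 + 4·1/3] / (11/15)
 = 28/15 / (11/15)
 = 28/11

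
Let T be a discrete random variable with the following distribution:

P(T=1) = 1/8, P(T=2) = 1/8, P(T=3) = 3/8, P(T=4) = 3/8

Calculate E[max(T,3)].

3.375

E[max(T,3)] = Σ max(t,3)·P(T=t)
 = 3·1/8 + 3·1/8 + 3·3/8 + 4·3/8
 = 3/8 + 3/8 + 9/8 + 3/2
 = 27/8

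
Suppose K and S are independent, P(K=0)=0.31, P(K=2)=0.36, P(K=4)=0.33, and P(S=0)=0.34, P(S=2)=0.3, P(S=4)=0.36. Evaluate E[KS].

4.1616

E[KS] = Σ_k Σ_s ks · P(K=k)P(S=s)
 = 0·0.1054 + 0·0.093 + 0·0.1116 + 0·0.1224 + 4·0.108 + 8·0.1296 + 0·0.1122 + 8·0.099 + 16·0.1188
 = 0 + 0 + 0 + 0 + 0.432 + 1.0368 + 0 + 0.792 + 1.9008
 = 4.1616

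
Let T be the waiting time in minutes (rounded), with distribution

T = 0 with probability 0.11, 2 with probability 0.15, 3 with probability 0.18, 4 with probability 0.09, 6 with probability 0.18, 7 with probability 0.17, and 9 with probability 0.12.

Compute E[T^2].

28.19

E[T^2] = Σ t^2·P(T=t)
 = 0·0.11 + 4·0.15 + 9·0.18 + 16·0.09 + 36·0.18 + 49·0.17 + 81·0.12
 = 0 + 0.6 + 1.62 + 1.44 + 6.48 + 8.33 + 9.72
 = 28.19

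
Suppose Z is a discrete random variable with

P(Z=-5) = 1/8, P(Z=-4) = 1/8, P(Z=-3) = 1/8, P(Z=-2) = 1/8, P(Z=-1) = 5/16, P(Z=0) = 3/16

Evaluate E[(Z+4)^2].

6.5625

E[(Z+4)^2] = Σ (z+4)^2·P(Z=z)
 = 1·1/8 + 0·1/8 + 1·1/8 + 4·1/8 + 9·5/16 + 16·3/16
 = 1/8 + 0 + 1/8 + 1/2 + 45/16 + 3
 = 105/16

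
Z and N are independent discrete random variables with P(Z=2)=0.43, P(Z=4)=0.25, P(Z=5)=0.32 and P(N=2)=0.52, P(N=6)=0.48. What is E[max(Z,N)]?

E[max(Z,N)] = Σ_z Σ_n max(z,n) · P(Z=z)P(N=n)
 = 2·0.2236 + 6·0.2064 + 4·0.13 + 6·0.12 + 5·0.1664 + 6·0.1536
 = 0.4472 + 1.2384 + 0.52 + 0.72 + 0.832 + 0.9216
 = 4.6792

4.6792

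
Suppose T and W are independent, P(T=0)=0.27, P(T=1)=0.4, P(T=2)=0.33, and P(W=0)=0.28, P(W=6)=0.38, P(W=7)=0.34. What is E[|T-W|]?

4.1936

E[|T-W|] = Σ_t Σ_w |t-w| · P(T=t)P(W=w)
 = 0·0.0756 + 6·0.1026 + 7·0.0918 + 1·0.112 + 5·0.152 + 6·0.136 + 2·0.0924 + 4·0.1254 + 5·0.1122
 = 0 + 0.6156 + 0.6426 + 0.112 + 0.76 + 0.816 + 0.1848 + 0.5016 + 0.561
 = 4.1936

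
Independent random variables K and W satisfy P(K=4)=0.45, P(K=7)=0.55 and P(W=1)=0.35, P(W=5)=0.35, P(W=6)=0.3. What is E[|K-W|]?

E[|K-W|] = Σ_k Σ_w |k-w| · P(K=k)P(W=w)
 = 3·0.1575 + 1·0.1575 + 2·0.135 + 6·0.1925 + 2·0.1925 + 1·0.165
 = 0.4725 + 0.1575 + 0.27 + 1.155 + 0.385 + 0.165
 = 2.605

2.605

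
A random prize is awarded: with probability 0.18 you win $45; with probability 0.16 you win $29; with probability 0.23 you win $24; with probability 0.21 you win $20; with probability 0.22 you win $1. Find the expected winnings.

22.68

E[payout] = 45·0.18 + 29·0.16 + 24·0.23 + 20·0.21 + 1·0.22
 = 8.1 + 4.64 + 5.52 + 4.2 + 0.22
 = 22.68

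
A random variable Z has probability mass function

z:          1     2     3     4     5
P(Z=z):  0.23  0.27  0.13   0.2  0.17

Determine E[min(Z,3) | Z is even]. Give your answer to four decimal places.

2.4255

P(Z is even) = 0.27 + 0.2 = 0.47.
E[min(Z,3) | Z is even] = [2·0.27 + 3·0.2] / 0.47
 = 1.14 / 0.47
 = 114/47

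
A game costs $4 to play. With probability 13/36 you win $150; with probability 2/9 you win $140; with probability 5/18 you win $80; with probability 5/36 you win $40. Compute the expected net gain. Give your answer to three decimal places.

E[payout] = 150·13/36 + 140·2/9 + 80·5/18 + 40·5/36
 = 325/6 + 280/9 + 200/9 + 50/9
 = 2035/18
Net = 2035/18 - 4 = 1963/18

109.056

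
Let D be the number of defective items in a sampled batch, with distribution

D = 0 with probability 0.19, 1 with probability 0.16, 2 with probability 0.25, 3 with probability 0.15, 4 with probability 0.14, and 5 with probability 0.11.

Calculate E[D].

E[D] = Σ d·P(D=d)
 = 0·0.19 + 1·0.16 + 2·0.25 + 3·0.15 + 4·0.14 + 5·0.11
 = 0 + 0.16 + 0.5 + 0.45 + 0.56 + 0.55
 = 2.22

2.22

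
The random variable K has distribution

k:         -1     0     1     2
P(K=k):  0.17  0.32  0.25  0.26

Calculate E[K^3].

2.16

E[K^3] = Σ k^3·P(K=k)
 = (-1)·0.17 + 0·0.32 + 1·0.25 + 8·0.26
 = (-0.17) + 0 + 0.25 + 2.08
 = 2.16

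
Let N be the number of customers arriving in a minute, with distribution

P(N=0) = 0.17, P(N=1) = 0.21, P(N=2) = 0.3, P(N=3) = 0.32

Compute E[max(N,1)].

E[max(N,1)] = Σ max(n,1)·P(N=n)
 = 1·0.17 + 1·0.21 + 2·0.3 + 3·0.32
 = 0.17 + 0.21 + 0.6 + 0.96
 = 1.94

1.94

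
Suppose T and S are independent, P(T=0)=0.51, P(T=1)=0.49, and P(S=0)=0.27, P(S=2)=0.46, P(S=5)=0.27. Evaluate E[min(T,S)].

E[min(T,S)] = Σ_t Σ_s min(t,s) · P(T=t)P(S=s)
 = 0·0.1377 + 0·0.2346 + 0·0.1377 + 0·0.1323 + 1·0.2254 + 1·0.1323
 = 0 + 0 + 0 + 0 + 0.2254 + 0.1323
 = 0.3577

0.3577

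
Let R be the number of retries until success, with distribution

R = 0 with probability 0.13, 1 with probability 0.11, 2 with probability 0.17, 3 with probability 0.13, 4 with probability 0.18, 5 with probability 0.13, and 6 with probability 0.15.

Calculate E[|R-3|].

1.67

E[|R-3|] = Σ |r-3|·P(R=r)
 = 3·0.13 + 2·0.11 + 1·0.17 + 0·0.13 + 1·0.18 + 2·0.13 + 3·0.15
 = 0.39 + 0.22 + 0.17 + 0 + 0.18 + 0.26 + 0.45
 = 1.67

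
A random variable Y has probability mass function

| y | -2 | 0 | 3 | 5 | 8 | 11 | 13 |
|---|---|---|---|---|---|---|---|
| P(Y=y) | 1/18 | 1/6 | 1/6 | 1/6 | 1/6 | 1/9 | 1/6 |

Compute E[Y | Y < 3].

-0.5

P(Y < 3) = 1/18 + 1/6 = 2/9.
E[Y | Y < 3] = [(-2)·1/18 + 0·1/6] / (2/9)
 = -1/9 / (2/9)
 = -1/2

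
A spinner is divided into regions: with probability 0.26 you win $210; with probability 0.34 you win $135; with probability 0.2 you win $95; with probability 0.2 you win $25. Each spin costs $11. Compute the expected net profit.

113.5

E[payout] = 210·0.26 + 135·0.34 + 95·0.2 + 25·0.2
 = 54.6 + 45.9 + 19 + 5
 = 124.5
Net = 124.5 - 11 = 113.5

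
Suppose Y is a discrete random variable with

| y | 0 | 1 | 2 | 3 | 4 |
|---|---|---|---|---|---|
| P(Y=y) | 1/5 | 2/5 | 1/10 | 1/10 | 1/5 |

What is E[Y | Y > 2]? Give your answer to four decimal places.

3.6667

P(Y > 2) = 1/10 + 1/5 = 3/10.
E[Y | Y > 2] = [3·1/10 + 4·1/5] / (3/10)
 = 11/10 / (3/10)
 = 11/3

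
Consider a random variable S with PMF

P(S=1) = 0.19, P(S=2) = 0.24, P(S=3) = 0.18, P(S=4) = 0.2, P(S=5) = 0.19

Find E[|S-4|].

1.42

E[|S-4|] = Σ |s-4|·P(S=s)
 = 3·0.19 + 2·0.24 + 1·0.18 + 0·0.2 + 1·0.19
 = 0.57 + 0.48 + 0.18 + 0 + 0.19
 = 1.42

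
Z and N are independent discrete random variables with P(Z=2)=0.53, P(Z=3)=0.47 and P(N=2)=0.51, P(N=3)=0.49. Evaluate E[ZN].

E[ZN] = Σ_z Σ_n zn · P(Z=z)P(N=n)
 = 4·0.2703 + 6·0.2597 + 6·0.2397 + 9·0.2303
 = 1.0812 + 1.5582 + 1.4382 + 2.0727
 = 6.1503

6.1503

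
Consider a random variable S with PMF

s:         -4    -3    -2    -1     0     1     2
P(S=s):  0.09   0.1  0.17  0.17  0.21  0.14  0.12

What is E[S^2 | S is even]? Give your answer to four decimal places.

4.4068

P(S is even) = 0.09 + 0.17 + 0.21 + 0.12 = 0.59.
E[S^2 | S is even] = [16·0.09 + 4·0.17 + 0·0.21 + 4·0.12] / 0.59
 = 2.6 / 0.59
 = 260/59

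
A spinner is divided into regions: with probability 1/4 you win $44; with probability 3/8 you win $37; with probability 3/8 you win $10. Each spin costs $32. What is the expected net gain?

E[payout] = 44·1/4 + 37·3/8 + 10·3/8
 = 11 + 111/8 + 15/4
 = 229/8
Net = 229/8 - 32 = -27/8

-3.375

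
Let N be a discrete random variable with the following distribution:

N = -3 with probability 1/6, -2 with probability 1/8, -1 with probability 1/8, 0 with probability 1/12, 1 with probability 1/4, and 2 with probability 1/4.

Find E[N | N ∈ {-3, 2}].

0

P(N ∈ {-3, 2}) = 1/6 + 1/4 = 5/12.
E[N | N ∈ {-3, 2}] = [(-3)·1/6 + 2·1/4] / (5/12)
 = 0 / (5/12)
 = 0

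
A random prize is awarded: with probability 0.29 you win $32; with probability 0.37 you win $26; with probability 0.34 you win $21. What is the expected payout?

26.04

E[payout] = 32·0.29 + 26·0.37 + 21·0.34
 = 9.28 + 9.62 + 7.14
 = 26.04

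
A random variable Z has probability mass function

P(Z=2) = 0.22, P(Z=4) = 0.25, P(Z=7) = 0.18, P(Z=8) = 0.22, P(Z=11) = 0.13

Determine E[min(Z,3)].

E[min(Z,3)] = Σ min(z,3)·P(Z=z)
 = 2·0.22 + 3·0.25 + 3·0.18 + 3·0.22 + 3·0.13
 = 0.44 + 0.75 + 0.54 + 0.66 + 0.39
 = 2.78

2.78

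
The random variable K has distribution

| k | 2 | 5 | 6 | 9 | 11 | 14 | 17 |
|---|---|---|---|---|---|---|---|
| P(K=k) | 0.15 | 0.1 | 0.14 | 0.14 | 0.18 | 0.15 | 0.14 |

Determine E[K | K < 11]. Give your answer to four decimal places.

P(K < 11) = 0.15 + 0.1 + 0.14 + 0.14 = 0.53.
E[K | K < 11] = [2·0.15 + 5·0.1 + 6·0.14 + 9·0.14] / 0.53
 = 2.9 / 0.53
 = 290/53

5.4717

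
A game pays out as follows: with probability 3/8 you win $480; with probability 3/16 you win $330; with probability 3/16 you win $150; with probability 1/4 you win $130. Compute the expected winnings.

E[payout] = 480·3/8 + 330·3/16 + 150·3/16 + 130·1/4
 = 180 + 495/8 + 225/8 + 65/2
 = 605/2

302.5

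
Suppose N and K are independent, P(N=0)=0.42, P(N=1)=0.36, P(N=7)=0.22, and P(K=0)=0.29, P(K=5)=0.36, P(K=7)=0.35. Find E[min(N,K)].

E[min(N,K)] = Σ_n Σ_k min(n,k) · P(N=n)P(K=k)
 = 0·0.1218 + 0·0.1512 + 0·0.147 + 0·0.1044 + 1·0.1296 + 1·0.126 + 0·0.0638 + 5·0.0792 + 7·0.077
 = 0 + 0 + 0 + 0 + 0.1296 + 0.126 + 0 + 0.396 + 0.539
 = 1.1906

1.1906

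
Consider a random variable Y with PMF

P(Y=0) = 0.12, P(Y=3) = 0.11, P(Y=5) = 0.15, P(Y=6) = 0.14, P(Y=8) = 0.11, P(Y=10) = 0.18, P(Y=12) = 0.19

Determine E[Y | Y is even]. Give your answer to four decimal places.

7.8378

P(Y is even) = 0.12 + 0.14 + 0.11 + 0.18 + 0.19 = 0.74.
E[Y | Y is even] = [0·0.12 + 6·0.14 + 8·0.11 + 10·0.18 + 12·0.19] / 0.74
 = 5.8 / 0.74
 = 290/37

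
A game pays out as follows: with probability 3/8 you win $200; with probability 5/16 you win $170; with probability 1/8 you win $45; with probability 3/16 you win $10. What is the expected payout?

E[payout] = 200·3/8 + 170·5/16 + 45·1/8 + 10·3/16
 = 75 + 425/8 + 45/8 + 15/8
 = 1085/8

135.625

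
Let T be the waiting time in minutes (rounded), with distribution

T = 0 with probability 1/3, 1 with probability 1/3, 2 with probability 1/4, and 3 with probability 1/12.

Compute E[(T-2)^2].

1.75

E[(T-2)^2] = Σ (t-2)^2·P(T=t)
 = 4·1/3 + 1·1/3 + 0·1/4 + 1·1/12
 = 4/3 + 1/3 + 0 + 1/12
 = 7/4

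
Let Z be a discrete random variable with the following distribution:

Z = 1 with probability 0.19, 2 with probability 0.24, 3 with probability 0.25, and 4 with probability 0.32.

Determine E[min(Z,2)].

1.81

E[min(Z,2)] = Σ min(z,2)·P(Z=z)
 = 1·0.19 + 2·0.24 + 2·0.25 + 2·0.32
 = 0.19 + 0.48 + 0.5 + 0.64
 = 1.81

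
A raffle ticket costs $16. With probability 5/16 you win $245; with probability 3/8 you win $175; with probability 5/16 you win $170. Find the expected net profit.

179.3125

E[payout] = 245·5/16 + 175·3/8 + 170·5/16
 = 1225/16 + 525/8 + 425/8
 = 3125/16
Net = 3125/16 - 16 = 2869/16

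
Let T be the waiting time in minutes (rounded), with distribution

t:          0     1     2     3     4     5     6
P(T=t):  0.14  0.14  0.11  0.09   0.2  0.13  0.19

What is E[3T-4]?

E[3T-4] = Σ (3t-4)·P(T=t)
 = (-4)·0.14 + (-1)·0.14 + 2·0.11 + 5·0.09 + 8·0.2 + 11·0.13 + 14·0.19
 = (-0.56) + (-0.14) + 0.22 + 0.45 + 1.6 + 1.43 + 2.66
 = 5.66

5.66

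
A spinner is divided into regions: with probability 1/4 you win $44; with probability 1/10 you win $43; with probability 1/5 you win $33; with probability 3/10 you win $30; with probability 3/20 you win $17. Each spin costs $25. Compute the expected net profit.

E[payout] = 44·1/4 + 43·1/10 + 33·1/5 + 30·3/10 + 17·3/20
 = 11 + 43/10 + 33/5 + 9 + 51/20
 = 669/20
Net = 669/20 - 25 = 169/20

8.45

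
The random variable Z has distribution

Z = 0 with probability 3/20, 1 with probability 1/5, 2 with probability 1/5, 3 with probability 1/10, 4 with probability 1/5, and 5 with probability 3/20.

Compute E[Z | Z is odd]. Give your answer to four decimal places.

2.7778

P(Z is odd) = 1/5 + 1/10 + 3/20 = 9/20.
E[Z | Z is odd] = [1·1/5 + 3·1/10 + 5·3/20] / (9/20)
 = 5/4 / (9/20)
 = 25/9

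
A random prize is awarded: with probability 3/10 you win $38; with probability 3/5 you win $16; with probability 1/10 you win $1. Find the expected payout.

21.1

E[payout] = 38·3/10 + 16·3/5 + 1·1/10
 = 57/5 + 48/5 + 1/10
 = 211/10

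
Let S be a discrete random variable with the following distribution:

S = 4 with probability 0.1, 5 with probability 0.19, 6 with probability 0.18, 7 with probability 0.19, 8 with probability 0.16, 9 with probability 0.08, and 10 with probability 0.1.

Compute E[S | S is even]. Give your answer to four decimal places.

6.9630

P(S is even) = 0.1 + 0.18 + 0.16 + 0.1 = 0.54.
E[S | S is even] = [4·0.1 + 6·0.18 + 8·0.16 + 10·0.1] / 0.54
 = 3.76 / 0.54
 = 188/27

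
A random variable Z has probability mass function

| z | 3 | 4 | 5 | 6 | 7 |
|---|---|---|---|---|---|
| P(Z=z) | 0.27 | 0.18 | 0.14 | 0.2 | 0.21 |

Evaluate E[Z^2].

E[Z^2] = Σ z^2·P(Z=z)
 = 9·0.27 + 16·0.18 + 25·0.14 + 36·0.2 + 49·0.21
 = 2.43 + 2.88 + 3.5 + 7.2 + 10.29
 = 26.3

26.3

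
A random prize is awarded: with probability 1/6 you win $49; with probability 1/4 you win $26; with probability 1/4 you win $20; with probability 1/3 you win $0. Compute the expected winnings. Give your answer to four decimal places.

E[payout] = 49·1/6 + 26·1/4 + 20·1/4 + 0·1/3
 = 49/6 + 13/2 + 5 + 0
 = 59/3

19.6667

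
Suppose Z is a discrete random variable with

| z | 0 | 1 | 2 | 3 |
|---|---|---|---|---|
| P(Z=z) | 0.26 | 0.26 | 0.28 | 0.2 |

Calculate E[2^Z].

E[2^Z] = Σ 2^z·P(Z=z)
 = 1·0.26 + 2·0.26 + 4·0.28 + 8·0.2
 = 0.26 + 0.52 + 1.12 + 1.6
 = 3.5

3.5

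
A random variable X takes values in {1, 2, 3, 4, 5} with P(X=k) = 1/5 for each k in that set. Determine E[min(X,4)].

2.8

E[min(X,4)] = Σ min(x,4)·P(X=x)
 = 1·1/5 + 2·1/5 + 3·1/5 + 4·1/5 + 4·1/5
 = 1/5 + 2/5 + 3/5 + 4/5 + 4/5
 = 14/5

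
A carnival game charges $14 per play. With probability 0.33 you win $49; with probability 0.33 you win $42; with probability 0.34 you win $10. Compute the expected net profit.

E[payout] = 49·0.33 + 42·0.33 + 10·0.34
 = 16.17 + 13.86 + 3.4
 = 33.43
Net = 33.43 - 14 = 19.43

19.43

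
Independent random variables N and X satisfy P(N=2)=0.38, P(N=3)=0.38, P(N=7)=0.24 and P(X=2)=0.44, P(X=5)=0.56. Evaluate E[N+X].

E[N+X] = Σ_n Σ_x (n+x) · P(N=n)P(X=x)
 = 4·0.1672 + 7·0.2128 + 5·0.1672 + 8·0.2128 + 9·0.1056 + 12·0.1344
 = 0.6688 + 1.4896 + 0.836 + 1.7024 + 0.9504 + 1.6128
 = 7.26

7.26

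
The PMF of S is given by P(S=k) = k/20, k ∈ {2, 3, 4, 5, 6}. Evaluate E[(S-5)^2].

E[(S-5)^2] = Σ (s-5)^2·P(S=s)
 = 9·1/10 + 4·3/20 + 1·1/5 + 0·1/4 + 1·3/10
 = 9/10 + 3/5 + 1/5 + 0 + 3/10
 = 2

2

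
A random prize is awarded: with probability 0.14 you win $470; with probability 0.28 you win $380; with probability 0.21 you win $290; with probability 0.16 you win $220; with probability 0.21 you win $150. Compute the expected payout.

299.8

E[payout] = 470·0.14 + 380·0.28 + 290·0.21 + 220·0.16 + 150·0.21
 = 65.8 + 106.4 + 60.9 + 35.2 + 31.5
 = 299.8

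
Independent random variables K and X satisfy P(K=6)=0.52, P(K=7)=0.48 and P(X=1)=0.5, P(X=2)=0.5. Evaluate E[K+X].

7.98

E[K+X] = Σ_k Σ_x (k+x) · P(K=k)P(X=x)
 = 7·0.26 + 8·0.26 + 8·0.24 + 9·0.24
 = 1.82 + 2.08 + 1.92 + 2.16
 = 7.98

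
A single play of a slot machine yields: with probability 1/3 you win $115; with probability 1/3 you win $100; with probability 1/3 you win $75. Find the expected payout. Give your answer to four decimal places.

E[payout] = 115·1/3 + 100·1/3 + 75·1/3
 = 115/3 + 100/3 + 25
 = 290/3

96.6667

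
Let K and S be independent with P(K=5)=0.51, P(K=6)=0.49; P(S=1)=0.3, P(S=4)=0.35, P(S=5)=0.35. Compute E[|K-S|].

2.04

E[|K-S|] = Σ_k Σ_s |k-s| · P(K=k)P(S=s)
 = 4·0.153 + 1·0.1785 + 0·0.1785 + 5·0.147 + 2·0.1715 + 1·0.1715
 = 0.612 + 0.1785 + 0 + 0.735 + 0.343 + 0.1715
 = 2.04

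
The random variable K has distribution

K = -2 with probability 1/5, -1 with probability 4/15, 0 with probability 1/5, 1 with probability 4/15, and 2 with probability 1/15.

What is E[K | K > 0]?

1.2

P(K > 0) = 4/15 + 1/15 = 1/3.
E[K | K > 0] = [1·4/15 + 2·1/15] / (1/3)
 = 2/5 / (1/3)
 = 6/5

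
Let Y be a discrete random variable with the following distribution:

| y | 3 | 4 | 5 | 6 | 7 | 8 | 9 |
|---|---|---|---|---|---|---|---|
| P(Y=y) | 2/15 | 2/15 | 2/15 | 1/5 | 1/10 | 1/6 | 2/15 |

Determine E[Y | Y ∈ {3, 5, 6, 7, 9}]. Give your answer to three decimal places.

5.952

P(Y ∈ {3, 5, 6, 7, 9}) = 2/15 + 2/15 + 1/5 + 1/10 + 2/15 = 7/10.
E[Y | Y ∈ {3, 5, 6, 7, 9}] = [3·2/15 + 5·2/15 + 6·1/5 + 7·1/10 + 9·2/15] / (7/10)
 = 25/6 / (7/10)
 = 125/21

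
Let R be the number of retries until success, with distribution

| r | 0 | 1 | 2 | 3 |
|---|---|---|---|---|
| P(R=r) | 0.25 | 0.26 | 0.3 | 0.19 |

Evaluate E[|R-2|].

0.95

E[|R-2|] = Σ |r-2|·P(R=r)
 = 2·0.25 + 1·0.26 + 0·0.3 + 1·0.19
 = 0.5 + 0.26 + 0 + 0.19
 = 0.95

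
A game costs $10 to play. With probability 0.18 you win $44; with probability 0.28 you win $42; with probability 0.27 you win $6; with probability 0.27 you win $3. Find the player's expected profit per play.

E[payout] = 44·0.18 + 42·0.28 + 6·0.27 + 3·0.27
 = 7.92 + 11.76 + 1.62 + 0.81
 = 22.11
Net = 22.11 - 10 = 12.11

12.11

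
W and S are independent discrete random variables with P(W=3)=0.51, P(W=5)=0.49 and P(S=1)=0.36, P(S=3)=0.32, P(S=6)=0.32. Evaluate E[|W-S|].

E[|W-S|] = Σ_w Σ_s |w-s| · P(W=w)P(S=s)
 = 2·0.1836 + 0·0.1632 + 3·0.1632 + 4·0.1764 + 2·0.1568 + 1·0.1568
 = 0.3672 + 0 + 0.4896 + 0.7056 + 0.3136 + 0.1568
 = 2.0328

2.0328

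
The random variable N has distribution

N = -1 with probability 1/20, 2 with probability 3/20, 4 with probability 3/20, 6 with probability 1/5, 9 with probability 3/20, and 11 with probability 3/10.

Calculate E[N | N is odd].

9.2

P(N is odd) = 1/20 + 3/20 + 3/10 = 1/2.
E[N | N is odd] = [(-1)·1/20 + 9·3/20 + 11·3/10] / (1/2)
 = 23/5 / (1/2)
 = 46/5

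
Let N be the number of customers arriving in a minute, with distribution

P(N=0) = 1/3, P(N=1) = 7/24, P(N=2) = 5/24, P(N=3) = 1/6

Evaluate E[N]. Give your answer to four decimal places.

1.2083

E[N] = Σ n·P(N=n)
 = 0·1/3 + 1·7/24 + 2·5/24 + 3·1/6
 = 0 + 7/24 + 5/12 + 1/2
 = 29/24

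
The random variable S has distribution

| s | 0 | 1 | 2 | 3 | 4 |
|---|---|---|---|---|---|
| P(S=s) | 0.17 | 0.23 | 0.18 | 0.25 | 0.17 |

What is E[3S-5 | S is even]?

P(S is even) = 0.17 + 0.18 + 0.17 = 0.52.
E[3S-5 | S is even] = [(-5)·0.17 + 1·0.18 + 7·0.17] / 0.52
 = 0.52 / 0.52
 = 1

1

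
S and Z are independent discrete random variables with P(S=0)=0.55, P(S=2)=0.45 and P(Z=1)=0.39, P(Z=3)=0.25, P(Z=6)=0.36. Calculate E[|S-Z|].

E[|S-Z|] = Σ_s Σ_z |s-z| · P(S=s)P(Z=z)
 = 1·0.2145 + 3·0.1375 + 6·0.198 + 1·0.1755 + 1·0.1125 + 4·0.162
 = 0.2145 + 0.4125 + 1.188 + 0.1755 + 0.1125 + 0.648
 = 2.751

2.751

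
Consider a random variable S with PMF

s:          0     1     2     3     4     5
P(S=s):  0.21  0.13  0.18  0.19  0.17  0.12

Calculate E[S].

2.34

E[S] = Σ s·P(S=s)
 = 0·0.21 + 1·0.13 + 2·0.18 + 3·0.19 + 4·0.17 + 5·0.12
 = 0 + 0.13 + 0.36 + 0.57 + 0.68 + 0.6
 = 2.34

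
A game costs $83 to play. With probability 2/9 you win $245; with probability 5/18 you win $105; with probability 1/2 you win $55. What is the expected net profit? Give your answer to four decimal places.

28.1111

E[payout] = 245·2/9 + 105·5/18 + 55·1/2
 = 490/9 + 175/6 + 55/2
 = 1000/9
Net = 1000/9 - 83 = 253/9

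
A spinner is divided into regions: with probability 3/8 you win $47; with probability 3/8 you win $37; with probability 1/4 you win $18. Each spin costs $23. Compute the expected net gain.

E[payout] = 47·3/8 + 37·3/8 + 18·1/4
 = 141/8 + 111/8 + 9/2
 = 36
Net = 36 - 23 = 13

13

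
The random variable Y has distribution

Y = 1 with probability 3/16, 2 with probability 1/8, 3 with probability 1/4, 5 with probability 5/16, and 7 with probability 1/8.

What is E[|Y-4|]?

1.75

E[|Y-4|] = Σ |y-4|·P(Y=y)
 = 3·3/16 + 2·1/8 + 1·1/4 + 1·5/16 + 3·1/8
 = 9/16 + 1/4 + 1/4 + 5/16 + 3/8
 = 7/4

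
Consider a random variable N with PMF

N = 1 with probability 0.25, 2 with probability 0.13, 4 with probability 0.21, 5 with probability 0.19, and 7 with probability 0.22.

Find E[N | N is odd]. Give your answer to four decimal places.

P(N is odd) = 0.25 + 0.19 + 0.22 = 0.66.
E[N | N is odd] = [1·0.25 + 5·0.19 + 7·0.22] / 0.66
 = 2.74 / 0.66
 = 137/33

4.1515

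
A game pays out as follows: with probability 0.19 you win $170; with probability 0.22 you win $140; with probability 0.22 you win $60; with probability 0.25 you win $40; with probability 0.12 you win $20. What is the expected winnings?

E[payout] = 170·0.19 + 140·0.22 + 60·0.22 + 40·0.25 + 20·0.12
 = 32.3 + 30.8 + 13.2 + 10 + 2.4
 = 88.7

88.7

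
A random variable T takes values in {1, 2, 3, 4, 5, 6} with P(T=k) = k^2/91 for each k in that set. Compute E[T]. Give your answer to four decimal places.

E[T] = Σ t·P(T=t)
 = 1·1/91 + 2·4/91 + 3·9/91 + 4·16/91 + 5·25/91 + 6·36/91
 = 1/91 + 8/91 + 27/91 + 64/91 + 125/91 + 216/91
 = 63/13

4.8462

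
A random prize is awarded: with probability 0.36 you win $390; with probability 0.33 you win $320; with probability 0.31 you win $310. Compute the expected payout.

342.1

E[payout] = 390·0.36 + 320·0.33 + 310·0.31
 = 140.4 + 105.6 + 96.1
 = 342.1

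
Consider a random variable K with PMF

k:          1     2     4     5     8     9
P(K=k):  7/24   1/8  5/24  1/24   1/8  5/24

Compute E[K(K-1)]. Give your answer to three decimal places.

E[K(K-1)] = Σ k(k-1)·P(K=k)
 = 0·7/24 + 2·1/8 + 12·5/24 + 20·1/24 + 56·1/8 + 72·5/24
 = 0 + 1/4 + 5/2 + 5/6 + 7 + 15
 = 307/12

25.583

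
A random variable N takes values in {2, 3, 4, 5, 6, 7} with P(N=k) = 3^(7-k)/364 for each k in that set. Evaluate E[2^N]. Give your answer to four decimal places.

7.3077

E[2^N] = Σ 2^n·P(N=n)
 = 4·243/364 + 8·81/364 + 16·27/364 + 32·9/364 + 64·3/364 + 128·1/364
 = 243/91 + 162/91 + 108/91 + 72/91 + 48/91 + 32/91
 = 95/13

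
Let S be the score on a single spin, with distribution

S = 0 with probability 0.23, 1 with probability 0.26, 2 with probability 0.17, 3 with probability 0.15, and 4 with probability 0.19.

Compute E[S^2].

E[S^2] = Σ s^2·P(S=s)
 = 0·0.23 + 1·0.26 + 4·0.17 + 9·0.15 + 16·0.19
 = 0 + 0.26 + 0.68 + 1.35 + 3.04
 = 5.33

5.33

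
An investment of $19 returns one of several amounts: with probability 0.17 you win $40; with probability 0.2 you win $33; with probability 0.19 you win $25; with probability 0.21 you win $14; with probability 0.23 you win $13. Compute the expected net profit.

E[payout] = 40·0.17 + 33·0.2 + 25·0.19 + 14·0.21 + 13·0.23
 = 6.8 + 6.6 + 4.75 + 2.94 + 2.99
 = 24.08
Net = 24.08 - 19 = 5.08

5.08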